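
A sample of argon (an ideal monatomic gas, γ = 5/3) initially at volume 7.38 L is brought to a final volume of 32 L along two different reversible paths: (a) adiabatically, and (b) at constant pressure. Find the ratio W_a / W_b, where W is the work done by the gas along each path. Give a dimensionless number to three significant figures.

Path (a) adiabatic: W = P₁V₁(1 − (V₁/V₂)^(γ−1))/(γ−1) → W_a/(P₁V₁) = 0.9359.
Path (b) isobaric: W = P₁(V₂ − V₁) → W_b/(P₁V₁) = 3.336.
W_a / W_b = 0.9359 / 3.336 = 0.2805.

W_a / W_b ≈ 0.281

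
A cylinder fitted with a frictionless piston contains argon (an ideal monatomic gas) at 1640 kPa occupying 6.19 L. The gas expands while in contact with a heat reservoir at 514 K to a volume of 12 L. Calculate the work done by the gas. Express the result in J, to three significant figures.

W ≈ 6720 J

Isothermal: W = nRT ln(V₂/V₁) = P₁V₁ ln(V₂/V₁).
P₁V₁ = (1640 kPa)(6.19 L) = 10152 J.
W = 10152 × ln(12/6.19) = 10152 × 0.662
W_by_gas = 6720 J.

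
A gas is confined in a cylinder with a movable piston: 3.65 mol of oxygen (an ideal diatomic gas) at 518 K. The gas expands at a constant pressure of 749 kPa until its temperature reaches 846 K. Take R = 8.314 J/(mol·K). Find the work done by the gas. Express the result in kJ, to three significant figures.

Isobaric: W = P ΔV = nR ΔT.
W = (3.65)(8.314)(846 − 518) = 9954 J.

W ≈ 9.95 kJ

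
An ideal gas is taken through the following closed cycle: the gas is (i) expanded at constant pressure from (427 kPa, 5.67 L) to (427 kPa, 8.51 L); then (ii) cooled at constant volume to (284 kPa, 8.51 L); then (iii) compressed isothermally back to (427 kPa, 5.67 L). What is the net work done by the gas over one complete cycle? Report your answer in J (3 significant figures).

Leg (i): W = PΔV = (427)(8.51 − 5.67) = 1213 J.
Leg (ii): W = 0.
Leg (iii): W = PᵢVᵢ ln(V_f/Vᵢ) = (2417) ln(5.67/8.51) = -981.4 J.
W_net = 1213 − 981.4 = 231.3 J.

W_net ≈ 231 J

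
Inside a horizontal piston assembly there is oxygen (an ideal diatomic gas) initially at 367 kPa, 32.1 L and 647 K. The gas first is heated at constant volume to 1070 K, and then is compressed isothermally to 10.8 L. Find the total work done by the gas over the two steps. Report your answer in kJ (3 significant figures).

Step 1 (isochoric): W = 0 (constant volume).
After step 1: P = 606.9 kPa (V unchanged).
Step 2 (isothermal): W = P₁V₁ ln(V₂/V₁) = (19483) ln(10.8/32.1) = -21223 J.
W_total = 0 − 21223 = -21223 J.

W_total ≈ -21.2 kJ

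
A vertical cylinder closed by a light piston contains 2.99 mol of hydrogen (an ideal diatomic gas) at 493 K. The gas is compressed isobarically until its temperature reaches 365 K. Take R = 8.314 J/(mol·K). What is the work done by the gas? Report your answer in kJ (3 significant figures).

Isobaric: W = P ΔV = nR ΔT.
W = (2.99)(8.314)(365 − 493) = -3182 J.

W ≈ -3.18 kJ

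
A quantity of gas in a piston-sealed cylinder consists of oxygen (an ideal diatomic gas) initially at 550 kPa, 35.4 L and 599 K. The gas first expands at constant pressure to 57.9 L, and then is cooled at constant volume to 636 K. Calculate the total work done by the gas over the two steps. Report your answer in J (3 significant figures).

Step 1 (isobaric): W = PΔV = (550 kPa)(57.9 − 35.4 L) = 12375 J.
Step 2 (isochoric): W = 0 (constant volume).
W_total = 12375 + 0 = 12375 J.

W_total ≈ 12400 J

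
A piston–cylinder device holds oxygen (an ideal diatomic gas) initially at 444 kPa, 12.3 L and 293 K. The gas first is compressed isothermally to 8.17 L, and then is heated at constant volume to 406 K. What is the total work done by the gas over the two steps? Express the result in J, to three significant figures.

W_total ≈ -2230 J

Step 1 (isothermal): W = P₁V₁ ln(V₂/V₁) = (5461) ln(8.17/12.3) = -2234 J.
Step 2 (isochoric): W = 0 (constant volume).
W_total = -2234 + 0 = -2234 J.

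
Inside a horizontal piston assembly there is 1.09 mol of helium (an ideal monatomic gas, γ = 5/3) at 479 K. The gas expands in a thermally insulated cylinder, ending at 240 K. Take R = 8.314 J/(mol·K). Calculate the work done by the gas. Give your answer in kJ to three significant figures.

Adiabatic ⇒ Q = 0, so W_by = −ΔU = nCᵥ(T₁ − T₂).
Cᵥ = 3R/2 = 12.47 J/(mol·K).
W = (1.09)(12.47)(479 − 240) = 3249 J.

W ≈ 3.25 kJ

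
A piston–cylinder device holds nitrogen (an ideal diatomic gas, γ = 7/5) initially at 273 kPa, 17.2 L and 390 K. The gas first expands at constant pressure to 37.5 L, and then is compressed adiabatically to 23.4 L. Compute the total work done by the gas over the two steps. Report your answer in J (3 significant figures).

W_total ≈ 228 J

Step 1 (isobaric): W = PΔV = (273 kPa)(37.5 − 17.2 L) = 5542 J.
After step 1: P = 273 kPa, V = 37.5 L, T = 850.3 K.
Step 2 (adiabatic): W = (P₁V₁ − P₂V₂)/(γ−1) = (10238 − 12363)/0.4 = -5313 J.
W_total = 5542 − 5313 = 228.4 J.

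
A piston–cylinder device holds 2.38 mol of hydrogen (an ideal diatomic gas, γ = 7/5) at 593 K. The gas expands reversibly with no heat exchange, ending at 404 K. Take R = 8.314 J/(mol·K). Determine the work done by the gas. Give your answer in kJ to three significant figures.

Adiabatic ⇒ Q = 0, so W_by = −ΔU = nCᵥ(T₁ − T₂).
Cᵥ = 5R/2 = 20.79 J/(mol·K).
W = (2.38)(20.79)(593 − 404) = 9350 J.

W ≈ 9.35 kJ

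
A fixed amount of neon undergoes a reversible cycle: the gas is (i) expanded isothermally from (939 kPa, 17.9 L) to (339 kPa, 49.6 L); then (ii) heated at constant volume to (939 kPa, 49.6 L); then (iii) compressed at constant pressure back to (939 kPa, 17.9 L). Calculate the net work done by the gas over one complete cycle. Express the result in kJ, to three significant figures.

Leg (i): W = PᵢVᵢ ln(V_f/Vᵢ) = (16808) ln(49.6/17.9) = 17131 J.
Leg (ii): W = 0.
Leg (iii): W = PΔV = (939)(17.9 − 49.6) = -29766 J.
W_net = 17131 − 29766 = -12636 J.

W_net ≈ -12.6 kJ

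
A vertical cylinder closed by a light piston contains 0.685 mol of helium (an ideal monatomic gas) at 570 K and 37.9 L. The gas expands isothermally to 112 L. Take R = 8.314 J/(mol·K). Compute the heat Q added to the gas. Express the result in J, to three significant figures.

Q ≈ 3520 J

Isothermal ⇒ ΔU = 0, so Q = W = nRT ln(V₂/V₁).
Q = (0.685)(8.314)(570) ln(112/37.9) = 3246 × 1.084 = 3517 J.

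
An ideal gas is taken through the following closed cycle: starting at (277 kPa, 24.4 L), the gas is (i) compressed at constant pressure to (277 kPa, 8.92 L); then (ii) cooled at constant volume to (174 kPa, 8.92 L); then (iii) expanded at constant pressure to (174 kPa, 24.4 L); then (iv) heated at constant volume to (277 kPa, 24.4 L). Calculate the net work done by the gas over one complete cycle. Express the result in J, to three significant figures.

W_net ≈ -1590 J

Constant-volume legs do no work.
W(i) = (277)(8.92 − 24.4) = -4288 J; W(iii) = (174)(24.4 − 8.92) = 2694 J.
W_net = -4288 + 2694 = -1594 J (the counter-clockwise enclosed area).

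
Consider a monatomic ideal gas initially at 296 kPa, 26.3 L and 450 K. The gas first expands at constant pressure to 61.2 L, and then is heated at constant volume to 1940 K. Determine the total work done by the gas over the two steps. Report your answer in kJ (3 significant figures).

W_total ≈ 10.3 kJ

Step 1 (isobaric): W = PΔV = (296 kPa)(61.2 − 26.3 L) = 10330 J.
Step 2 (isochoric): W = 0 (constant volume).
W_total = 10330 + 0 = 10330 J.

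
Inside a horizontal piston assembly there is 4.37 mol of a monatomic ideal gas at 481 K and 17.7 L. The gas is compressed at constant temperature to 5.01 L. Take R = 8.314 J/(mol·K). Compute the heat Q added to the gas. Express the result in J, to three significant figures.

Isothermal ⇒ ΔU = 0, so Q = W = nRT ln(V₂/V₁).
Q = (4.37)(8.314)(481) ln(5.01/17.7) = 17476 × -1.262 = -22057 J.

Q ≈ -22100 J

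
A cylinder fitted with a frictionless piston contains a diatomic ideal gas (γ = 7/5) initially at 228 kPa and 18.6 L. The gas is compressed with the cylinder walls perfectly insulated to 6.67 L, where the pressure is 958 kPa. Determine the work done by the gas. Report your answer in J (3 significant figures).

Adiabatic: W = (P₁V₁ − P₂V₂)/(γ − 1) with γ = 7/5.
P₁V₁ = 4241 J, P₂V₂ = 6390 J.
W = (4241 − 6390) / 0.4 = -5373 J.

W ≈ -5370 J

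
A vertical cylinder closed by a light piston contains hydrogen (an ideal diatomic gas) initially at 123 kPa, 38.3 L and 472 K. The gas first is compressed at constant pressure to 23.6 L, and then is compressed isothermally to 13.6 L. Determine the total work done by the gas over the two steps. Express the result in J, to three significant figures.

Step 1 (isobaric): W = PΔV = (123 kPa)(23.6 − 38.3 L) = -1808 J.
After step 1: P = 123 kPa, V = 23.6 L, T = 290.8 K.
Step 2 (isothermal): W = P₁V₁ ln(V₂/V₁) = (2903) ln(13.6/23.6) = -1600 J.
W_total = -1808 − 1600 = -3408 J.

W_total ≈ -3410 J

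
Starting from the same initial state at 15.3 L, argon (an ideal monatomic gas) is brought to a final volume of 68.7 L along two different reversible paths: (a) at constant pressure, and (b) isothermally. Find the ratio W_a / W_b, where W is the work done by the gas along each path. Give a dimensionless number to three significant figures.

W_a / W_b ≈ 2.32

Path (a) isobaric: W = P₁(V₂ − V₁) → W_a/(P₁V₁) = 3.49.
Path (b) isothermal: W = P₁V₁ ln(V₂/V₁) → W_b/(P₁V₁) = 1.502.
W_a / W_b = 3.49 / 1.502 = 2.324.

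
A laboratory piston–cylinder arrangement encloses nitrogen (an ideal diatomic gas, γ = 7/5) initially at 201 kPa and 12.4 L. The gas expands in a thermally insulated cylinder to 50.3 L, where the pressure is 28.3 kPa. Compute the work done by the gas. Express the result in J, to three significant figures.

W ≈ 2670 J

Adiabatic: W = (P₁V₁ − P₂V₂)/(γ − 1) with γ = 7/5.
P₁V₁ = 2492 J, P₂V₂ = 1423 J.
W = (2492 − 1423) / 0.4 = 2672 J.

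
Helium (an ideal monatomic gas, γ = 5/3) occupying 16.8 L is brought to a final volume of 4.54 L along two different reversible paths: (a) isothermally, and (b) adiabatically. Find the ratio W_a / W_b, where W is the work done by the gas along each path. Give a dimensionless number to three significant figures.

W_a / W_b ≈ 0.626

Path (a) isothermal: W = P₁V₁ ln(V₂/V₁) → W_a/(P₁V₁) = -1.308.
Path (b) adiabatic: W = P₁V₁(1 − (V₁/V₂)^(γ−1))/(γ−1) → W_b/(P₁V₁) = -2.089.
W_a / W_b = -1.308 / -2.089 = 0.6265.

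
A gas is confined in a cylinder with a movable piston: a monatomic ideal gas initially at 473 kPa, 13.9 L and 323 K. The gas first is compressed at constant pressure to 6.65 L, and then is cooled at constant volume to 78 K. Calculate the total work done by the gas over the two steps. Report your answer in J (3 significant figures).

W_total ≈ -3430 J

Step 1 (isobaric): W = PΔV = (473 kPa)(6.65 − 13.9 L) = -3429 J.
Step 2 (isochoric): W = 0 (constant volume).
W_total = -3429 + 0 = -3429 J.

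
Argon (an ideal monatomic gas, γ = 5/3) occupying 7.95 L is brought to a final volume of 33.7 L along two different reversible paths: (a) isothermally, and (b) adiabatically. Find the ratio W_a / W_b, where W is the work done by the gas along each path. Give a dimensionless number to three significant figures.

Path (a) isothermal: W = P₁V₁ ln(V₂/V₁) → W_a/(P₁V₁) = 1.444.
Path (b) adiabatic: W = P₁V₁(1 − (V₁/V₂)^(γ−1))/(γ−1) → W_b/(P₁V₁) = 0.9273.
W_a / W_b = 1.444 / 0.9273 = 1.558.

W_a / W_b ≈ 1.56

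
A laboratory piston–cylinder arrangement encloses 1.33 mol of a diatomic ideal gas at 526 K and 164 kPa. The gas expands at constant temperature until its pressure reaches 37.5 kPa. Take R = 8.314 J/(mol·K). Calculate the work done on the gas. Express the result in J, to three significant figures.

W ≈ -8580 J

Isothermal process: W = nRT ln(V₂/V₁) = nRT ln(P₁/P₂).
W = (1.33)(8.314)(526) × ln(164/37.5)
  = 5816 × ln(4.373) = 5816 × 1.476
W_by_gas = 8582 J; work on gas = −W_by = -8582 J.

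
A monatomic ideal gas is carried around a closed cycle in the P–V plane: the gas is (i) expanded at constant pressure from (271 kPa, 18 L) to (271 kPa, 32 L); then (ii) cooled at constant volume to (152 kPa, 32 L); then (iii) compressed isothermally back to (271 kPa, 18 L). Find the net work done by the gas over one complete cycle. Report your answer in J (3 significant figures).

W_net ≈ 995 J

Leg (i): W = PΔV = (271)(32 − 18) = 3794 J.
Leg (ii): W = 0.
Leg (iii): W = PᵢVᵢ ln(V_f/Vᵢ) = (4864) ln(18/32) = -2799 J.
W_net = 3794 − 2799 = 995.4 J.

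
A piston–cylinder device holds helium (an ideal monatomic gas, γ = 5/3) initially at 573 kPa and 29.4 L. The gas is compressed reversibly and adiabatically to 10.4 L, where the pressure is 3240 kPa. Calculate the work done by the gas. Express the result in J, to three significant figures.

W ≈ -25300 J

Adiabatic: W = (P₁V₁ − P₂V₂)/(γ − 1) with γ = 5/3.
P₁V₁ = 16846 J, P₂V₂ = 33696 J.
W = (16846 − 33696) / 0.6667 = -25275 J.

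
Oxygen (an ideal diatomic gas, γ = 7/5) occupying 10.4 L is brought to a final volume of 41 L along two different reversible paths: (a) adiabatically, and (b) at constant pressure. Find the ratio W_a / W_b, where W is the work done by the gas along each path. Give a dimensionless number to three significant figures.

W_a / W_b ≈ 0.359

Path (a) adiabatic: W = P₁V₁(1 − (V₁/V₂)^(γ−1))/(γ−1) → W_a/(P₁V₁) = 1.056.
Path (b) isobaric: W = P₁(V₂ − V₁) → W_b/(P₁V₁) = 2.942.
W_a / W_b = 1.056 / 2.942 = 0.3588.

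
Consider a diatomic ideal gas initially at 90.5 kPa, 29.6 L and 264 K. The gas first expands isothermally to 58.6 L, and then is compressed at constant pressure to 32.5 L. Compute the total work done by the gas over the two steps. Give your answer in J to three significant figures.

W_total ≈ 636 J

Step 1 (isothermal): W = P₁V₁ ln(V₂/V₁) = (2679) ln(58.6/29.6) = 1830 J.
After step 1: P = 45.71 kPa, V = 58.6 L, T = 264 K.
Step 2 (isobaric): W = PΔV = (45.71 kPa)(32.5 − 58.6 L) = -1193 J.
W_total = 1830 − 1193 = 636.4 J.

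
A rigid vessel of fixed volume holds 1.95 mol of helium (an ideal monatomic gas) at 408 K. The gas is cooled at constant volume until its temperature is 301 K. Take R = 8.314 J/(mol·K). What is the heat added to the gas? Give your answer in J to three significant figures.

Constant volume ⇒ W = 0, so Q = ΔU = nCᵥΔT with Cᵥ = 3R/2 = 12.47 J/(mol·K).
ΔU = (1.95)(12.47)(301 − 408) = -2602 J.

Q ≈ -2600 J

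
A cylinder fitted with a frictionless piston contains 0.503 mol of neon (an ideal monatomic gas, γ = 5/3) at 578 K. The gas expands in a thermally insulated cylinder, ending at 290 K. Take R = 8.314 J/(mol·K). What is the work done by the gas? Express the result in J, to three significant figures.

Adiabatic ⇒ Q = 0, so W_by = −ΔU = nCᵥ(T₁ − T₂).
Cᵥ = 3R/2 = 12.47 J/(mol·K).
W = (0.503)(12.47)(578 − 290) = 1807 J.

W ≈ 1810 J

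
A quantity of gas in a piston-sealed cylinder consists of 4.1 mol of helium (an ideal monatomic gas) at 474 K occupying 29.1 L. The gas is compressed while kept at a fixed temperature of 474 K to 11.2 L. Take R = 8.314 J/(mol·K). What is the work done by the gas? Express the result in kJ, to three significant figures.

W ≈ -15.4 kJ

Isothermal: W = nRT ln(V₂/V₁).
W = (4.1)(8.314)(474) × ln(11.2/29.1)
  = 16157 × -0.9548
W_by_gas = -15428 J.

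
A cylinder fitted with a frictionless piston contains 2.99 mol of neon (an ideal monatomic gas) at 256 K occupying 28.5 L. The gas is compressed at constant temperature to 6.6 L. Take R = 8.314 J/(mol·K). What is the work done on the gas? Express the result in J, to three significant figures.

W ≈ 9310 J

Isothermal: W = nRT ln(V₂/V₁).
W = (2.99)(8.314)(256) × ln(6.6/28.5)
  = 6364 × -1.463
W_by_gas = -9309 J; work on gas = −W_by = 9309 J.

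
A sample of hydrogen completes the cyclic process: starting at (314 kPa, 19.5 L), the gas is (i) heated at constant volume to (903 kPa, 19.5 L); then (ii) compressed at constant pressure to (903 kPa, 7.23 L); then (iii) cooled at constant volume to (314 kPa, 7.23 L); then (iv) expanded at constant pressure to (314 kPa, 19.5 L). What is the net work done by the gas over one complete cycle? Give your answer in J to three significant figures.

W_net ≈ -7230 J

Constant-volume legs do no work.
W(ii) = (903)(7.23 − 19.5) = -11080 J; W(iv) = (314)(19.5 − 7.23) = 3853 J.
W_net = -11080 + 3853 = -7227 J (the counter-clockwise enclosed area).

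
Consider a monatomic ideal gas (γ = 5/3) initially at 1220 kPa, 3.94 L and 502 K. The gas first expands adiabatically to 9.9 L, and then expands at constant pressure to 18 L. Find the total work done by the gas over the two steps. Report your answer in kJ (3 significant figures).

W_total ≈ 5.44 kJ

Step 1 (adiabatic): W = (P₁V₁ − P₂V₂)/(γ−1) = (4807 − 2601)/0.667 = 3309 J.
After step 1: P = 262.7 kPa, V = 9.9 L, T = 271.6 K.
Step 2 (isobaric): W = PΔV = (262.7 kPa)(18 − 9.9 L) = 2128 J.
W_total = 3309 + 2128 = 5437 J.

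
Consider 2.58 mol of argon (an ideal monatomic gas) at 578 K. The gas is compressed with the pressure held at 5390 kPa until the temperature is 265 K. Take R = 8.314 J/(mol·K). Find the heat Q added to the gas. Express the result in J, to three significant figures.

Isobaric: W = nRΔT = (2.58)(8.314)(-313) = -6714 J.
ΔU = nCᵥΔT with Cᵥ = 3R/2: ΔU = (2.58)(12.47)(-313) = -10071 J.
Q = ΔU + W = -10071 − 6714 = -16785 J.

Q ≈ -16800 J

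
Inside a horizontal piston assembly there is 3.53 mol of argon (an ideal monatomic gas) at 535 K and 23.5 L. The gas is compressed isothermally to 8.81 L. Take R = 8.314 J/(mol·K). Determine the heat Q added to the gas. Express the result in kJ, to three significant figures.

Isothermal ⇒ ΔU = 0, so Q = W = nRT ln(V₂/V₁).
Q = (3.53)(8.314)(535) ln(8.81/23.5) = 15701 × -0.9811 = -15405 J.

Q ≈ -15.4 kJ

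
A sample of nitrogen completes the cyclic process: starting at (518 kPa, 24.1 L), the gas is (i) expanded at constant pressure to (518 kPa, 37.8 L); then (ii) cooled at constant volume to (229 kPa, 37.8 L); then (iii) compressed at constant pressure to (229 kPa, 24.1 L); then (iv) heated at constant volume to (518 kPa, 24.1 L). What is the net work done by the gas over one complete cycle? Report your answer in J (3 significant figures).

W_net ≈ 3960 J

Constant-volume legs do no work.
W(i) = (518)(37.8 − 24.1) = 7097 J; W(iii) = (229)(24.1 − 37.8) = -3137 J.
W_net = 7097 − 3137 = 3959 J (the clockwise enclosed area).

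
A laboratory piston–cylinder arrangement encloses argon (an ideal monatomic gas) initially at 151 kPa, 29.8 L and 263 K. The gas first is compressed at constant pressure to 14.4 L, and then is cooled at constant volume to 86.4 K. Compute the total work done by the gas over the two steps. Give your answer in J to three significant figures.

W_total ≈ -2330 J

Step 1 (isobaric): W = PΔV = (151 kPa)(14.4 − 29.8 L) = -2325 J.
Step 2 (isochoric): W = 0 (constant volume).
W_total = -2325 + 0 = -2325 J.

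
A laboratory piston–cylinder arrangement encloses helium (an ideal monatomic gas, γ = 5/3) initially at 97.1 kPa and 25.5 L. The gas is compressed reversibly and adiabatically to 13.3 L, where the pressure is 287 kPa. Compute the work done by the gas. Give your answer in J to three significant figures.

W ≈ -2010 J

Adiabatic: W = (P₁V₁ − P₂V₂)/(γ − 1) with γ = 5/3.
P₁V₁ = 2476 J, P₂V₂ = 3817 J.
W = (2476 − 3817) / 0.6667 = -2012 J.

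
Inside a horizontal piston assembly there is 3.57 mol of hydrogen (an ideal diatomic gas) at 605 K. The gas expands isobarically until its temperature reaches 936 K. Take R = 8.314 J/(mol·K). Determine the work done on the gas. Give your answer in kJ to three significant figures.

Isobaric: W = P ΔV = nR ΔT.
W = (3.57)(8.314)(936 − 605) = 9824 J.
Work on gas = −W_by = -9824 J.

W ≈ -9.82 kJ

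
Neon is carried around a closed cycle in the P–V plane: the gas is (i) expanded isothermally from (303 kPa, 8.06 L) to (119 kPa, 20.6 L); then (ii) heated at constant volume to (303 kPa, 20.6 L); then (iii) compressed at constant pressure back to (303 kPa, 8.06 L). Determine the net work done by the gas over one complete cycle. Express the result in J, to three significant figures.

W_net ≈ -1510 J

Leg (i): W = PᵢVᵢ ln(V_f/Vᵢ) = (2442) ln(20.6/8.06) = 2292 J.
Leg (ii): W = 0.
Leg (iii): W = PΔV = (303)(8.06 − 20.6) = -3800 J.
W_net = 2292 − 3800 = -1508 J.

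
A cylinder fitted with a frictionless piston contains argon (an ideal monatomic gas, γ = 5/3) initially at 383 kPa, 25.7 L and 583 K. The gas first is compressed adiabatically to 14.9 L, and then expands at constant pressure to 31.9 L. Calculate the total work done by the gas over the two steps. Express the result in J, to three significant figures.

Step 1 (adiabatic): W = (P₁V₁ − P₂V₂)/(γ−1) = (9843 − 14157)/0.667 = -6470 J.
After step 1: P = 950.1 kPa, V = 14.9 L, T = 838.5 K.
Step 2 (isobaric): W = PΔV = (950.1 kPa)(31.9 − 14.9 L) = 16152 J.
W_total = -6470 + 16152 = 9682 J.

W_total ≈ 9680 J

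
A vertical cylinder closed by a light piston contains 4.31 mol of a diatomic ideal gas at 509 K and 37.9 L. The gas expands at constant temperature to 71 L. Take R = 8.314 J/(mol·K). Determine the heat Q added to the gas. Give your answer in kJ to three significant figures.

Q ≈ 11.4 kJ

Isothermal ⇒ ΔU = 0, so Q = W = nRT ln(V₂/V₁).
Q = (4.31)(8.314)(509) ln(71/37.9) = 18239 × 0.6277 = 11449 J.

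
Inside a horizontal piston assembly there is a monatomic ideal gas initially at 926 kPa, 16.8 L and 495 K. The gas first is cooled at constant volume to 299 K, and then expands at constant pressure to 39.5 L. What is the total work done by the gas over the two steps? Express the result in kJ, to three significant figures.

Step 1 (isochoric): W = 0 (constant volume).
After step 1: P = 559.3 kPa (V unchanged).
Step 2 (isobaric): W = PΔV = (559.3 kPa)(39.5 − 16.8 L) = 12697 J.
W_total = 0 + 12697 = 12697 J.

W_total ≈ 12.7 kJ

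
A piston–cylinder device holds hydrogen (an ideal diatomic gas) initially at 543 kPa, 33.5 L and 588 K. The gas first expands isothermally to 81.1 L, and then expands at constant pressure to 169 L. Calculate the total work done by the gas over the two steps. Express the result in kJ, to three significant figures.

W_total ≈ 35.8 kJ

Step 1 (isothermal): W = P₁V₁ ln(V₂/V₁) = (18190) ln(81.1/33.5) = 16083 J.
After step 1: P = 224.3 kPa, V = 81.1 L, T = 588 K.
Step 2 (isobaric): W = PΔV = (224.3 kPa)(169 − 81.1 L) = 19716 J.
W_total = 16083 + 19716 = 35799 J.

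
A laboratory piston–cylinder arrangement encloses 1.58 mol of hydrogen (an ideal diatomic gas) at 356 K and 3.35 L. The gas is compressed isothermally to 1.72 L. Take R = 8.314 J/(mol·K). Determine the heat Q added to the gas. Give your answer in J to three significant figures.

Q ≈ -3120 J

Isothermal ⇒ ΔU = 0, so Q = W = nRT ln(V₂/V₁).
Q = (1.58)(8.314)(356) ln(1.72/3.35) = 4676 × -0.6666 = -3117 J.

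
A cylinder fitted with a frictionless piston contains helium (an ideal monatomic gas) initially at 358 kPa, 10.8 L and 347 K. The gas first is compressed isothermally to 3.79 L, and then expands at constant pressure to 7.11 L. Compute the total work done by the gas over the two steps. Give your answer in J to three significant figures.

Step 1 (isothermal): W = P₁V₁ ln(V₂/V₁) = (3866) ln(3.79/10.8) = -4049 J.
After step 1: P = 1020 kPa, V = 3.79 L, T = 347 K.
Step 2 (isobaric): W = PΔV = (1020 kPa)(7.11 − 3.79 L) = 3387 J.
W_total = -4049 + 3387 = -661.9 J.

W_total ≈ -662 J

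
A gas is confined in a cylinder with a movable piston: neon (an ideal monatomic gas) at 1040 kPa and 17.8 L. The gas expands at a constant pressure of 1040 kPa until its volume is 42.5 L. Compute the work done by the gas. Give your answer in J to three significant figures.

W ≈ 25700 J

Isobaric: W = P ΔV.
W = (1040 kPa)(42.5 − 17.8 L) = (1040)(24.7) = 25688 J.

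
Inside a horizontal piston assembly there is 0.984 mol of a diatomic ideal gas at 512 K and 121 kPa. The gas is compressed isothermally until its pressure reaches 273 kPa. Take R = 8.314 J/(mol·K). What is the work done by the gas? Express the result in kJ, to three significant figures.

W ≈ -3.41 kJ

Isothermal process: W = nRT ln(V₂/V₁) = nRT ln(P₁/P₂).
W = (0.984)(8.314)(512) × ln(121/273)
  = 4189 × ln(0.4432) = 4189 × -0.8137
W_by_gas = -3408 J.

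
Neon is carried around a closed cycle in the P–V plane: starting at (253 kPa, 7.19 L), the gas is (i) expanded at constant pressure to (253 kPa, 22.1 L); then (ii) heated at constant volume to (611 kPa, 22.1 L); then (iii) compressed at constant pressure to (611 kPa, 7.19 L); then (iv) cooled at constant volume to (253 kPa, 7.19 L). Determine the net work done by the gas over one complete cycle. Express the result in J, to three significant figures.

W_net ≈ -5340 J

Constant-volume legs do no work.
W(i) = (253)(22.1 − 7.19) = 3772 J; W(iii) = (611)(7.19 − 22.1) = -9110 J.
W_net = 3772 − 9110 = -5338 J (the counter-clockwise enclosed area).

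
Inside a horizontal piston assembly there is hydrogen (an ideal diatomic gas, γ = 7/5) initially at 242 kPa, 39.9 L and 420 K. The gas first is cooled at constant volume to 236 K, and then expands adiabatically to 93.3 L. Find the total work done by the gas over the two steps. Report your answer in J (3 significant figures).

Step 1 (isochoric): W = 0 (constant volume).
After step 1: P = 136 kPa (V unchanged).
Step 2 (adiabatic): W = (P₁V₁ − P₂V₂)/(γ−1) = (5426 − 3863)/0.4 = 3907 J.
W_total = 0 + 3907 = 3907 J.

W_total ≈ 3910 J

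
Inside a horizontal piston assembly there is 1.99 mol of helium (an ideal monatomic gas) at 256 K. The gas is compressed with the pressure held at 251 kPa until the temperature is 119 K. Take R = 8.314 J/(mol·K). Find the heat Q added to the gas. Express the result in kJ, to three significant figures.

Isobaric: W = nRΔT = (1.99)(8.314)(-137) = -2267 J.
ΔU = nCᵥΔT with Cᵥ = 3R/2: ΔU = (1.99)(12.47)(-137) = -3400 J.
Q = ΔU + W = -3400 − 2267 = -5667 J.

Q ≈ -5.67 kJ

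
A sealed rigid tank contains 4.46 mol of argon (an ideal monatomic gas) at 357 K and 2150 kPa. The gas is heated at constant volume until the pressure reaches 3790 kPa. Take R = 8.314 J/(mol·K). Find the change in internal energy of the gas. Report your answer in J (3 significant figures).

ΔU ≈ 15100 J

Constant volume ⇒ W = 0, so Q = ΔU = nCᵥΔT with Cᵥ = 3R/2 = 12.47 J/(mol·K).
At constant V, T₂/T₁ = P₂/P₁ ⇒ ΔT = T₁(P₂/P₁ − 1) = 357·(3790/2150 − 1) = 272.3 K.
ΔU = (4.46)(12.47)(272.3) = 15146 J.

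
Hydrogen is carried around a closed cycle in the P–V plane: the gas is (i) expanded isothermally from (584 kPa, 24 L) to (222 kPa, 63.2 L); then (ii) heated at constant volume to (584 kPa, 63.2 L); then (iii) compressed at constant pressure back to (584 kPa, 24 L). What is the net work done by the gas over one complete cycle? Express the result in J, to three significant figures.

Leg (i): W = PᵢVᵢ ln(V_f/Vᵢ) = (14016) ln(63.2/24) = 13571 J.
Leg (ii): W = 0.
Leg (iii): W = PΔV = (584)(24 − 63.2) = -22893 J.
W_net = 13571 − 22893 = -9322 J.

W_net ≈ -9320 J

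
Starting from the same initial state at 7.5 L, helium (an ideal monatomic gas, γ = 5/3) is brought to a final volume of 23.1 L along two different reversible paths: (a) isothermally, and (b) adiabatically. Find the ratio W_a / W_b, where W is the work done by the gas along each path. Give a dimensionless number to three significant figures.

Path (a) isothermal: W = P₁V₁ ln(V₂/V₁) → W_a/(P₁V₁) = 1.125.
Path (b) adiabatic: W = P₁V₁(1 − (V₁/V₂)^(γ−1))/(γ−1) → W_b/(P₁V₁) = 0.7914.
W_a / W_b = 1.125 / 0.7914 = 1.421.

W_a / W_b ≈ 1.42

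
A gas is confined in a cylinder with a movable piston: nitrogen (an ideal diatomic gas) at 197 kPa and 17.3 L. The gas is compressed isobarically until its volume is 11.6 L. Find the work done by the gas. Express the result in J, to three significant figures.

W ≈ -1120 J

Isobaric: W = P ΔV.
W = (197 kPa)(11.6 − 17.3 L) = (197)(-5.7) = -1123 J.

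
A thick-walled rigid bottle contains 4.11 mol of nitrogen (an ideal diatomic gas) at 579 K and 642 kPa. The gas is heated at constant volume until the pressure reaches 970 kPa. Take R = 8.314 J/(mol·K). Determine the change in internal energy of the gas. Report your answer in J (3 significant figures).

Constant volume ⇒ W = 0, so Q = ΔU = nCᵥΔT with Cᵥ = 5R/2 = 20.79 J/(mol·K).
At constant V, T₂/T₁ = P₂/P₁ ⇒ ΔT = T₁(P₂/P₁ − 1) = 579·(970/642 − 1) = 295.8 K.
ΔU = (4.11)(20.79)(295.8) = 25270 J.

ΔU ≈ 25300 J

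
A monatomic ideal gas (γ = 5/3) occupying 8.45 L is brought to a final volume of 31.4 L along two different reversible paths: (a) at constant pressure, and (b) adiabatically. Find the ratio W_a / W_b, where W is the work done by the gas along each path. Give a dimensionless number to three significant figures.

W_a / W_b ≈ 3.10

Path (a) isobaric: W = P₁(V₂ − V₁) → W_a/(P₁V₁) = 2.716.
Path (b) adiabatic: W = P₁V₁(1 − (V₁/V₂)^(γ−1))/(γ−1) → W_b/(P₁V₁) = 0.8748.
W_a / W_b = 2.716 / 0.8748 = 3.105.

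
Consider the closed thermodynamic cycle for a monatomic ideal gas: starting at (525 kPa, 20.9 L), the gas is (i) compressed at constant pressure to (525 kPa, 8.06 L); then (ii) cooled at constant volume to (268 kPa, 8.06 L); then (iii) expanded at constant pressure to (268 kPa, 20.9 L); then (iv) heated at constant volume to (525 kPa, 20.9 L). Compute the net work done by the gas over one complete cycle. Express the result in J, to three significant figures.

Constant-volume legs do no work.
W(i) = (525)(8.06 − 20.9) = -6741 J; W(iii) = (268)(20.9 − 8.06) = 3441 J.
W_net = -6741 + 3441 = -3300 J (the counter-clockwise enclosed area).

W_net ≈ -3300 J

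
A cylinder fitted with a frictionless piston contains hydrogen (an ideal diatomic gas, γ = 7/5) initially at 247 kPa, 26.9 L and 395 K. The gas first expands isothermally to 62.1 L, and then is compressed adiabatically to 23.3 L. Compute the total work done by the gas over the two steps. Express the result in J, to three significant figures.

Step 1 (isothermal): W = P₁V₁ ln(V₂/V₁) = (6644) ln(62.1/26.9) = 5559 J.
After step 1: P = 107 kPa, V = 62.1 L, T = 395 K.
Step 2 (adiabatic): W = (P₁V₁ − P₂V₂)/(γ−1) = (6644 − 9834)/0.4 = -7975 J.
W_total = 5559 − 7975 = -2416 J.

W_total ≈ -2420 J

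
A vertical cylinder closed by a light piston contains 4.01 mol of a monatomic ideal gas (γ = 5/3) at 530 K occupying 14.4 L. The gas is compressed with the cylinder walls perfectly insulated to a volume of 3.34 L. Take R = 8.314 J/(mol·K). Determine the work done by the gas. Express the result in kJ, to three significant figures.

W ≈ -43.7 kJ

Adiabatic: TV^(γ−1) = const with γ = 5/3.
T₂ = T₁ (V₁/V₂)^(γ−1) = 530 × (14.4/3.34)^0.667 = 530 × 2.649 = 1404 K.
W_by = nCᵥ(T₁ − T₂) = (4.01)(12.47)(530 − 1404) = -43705 J.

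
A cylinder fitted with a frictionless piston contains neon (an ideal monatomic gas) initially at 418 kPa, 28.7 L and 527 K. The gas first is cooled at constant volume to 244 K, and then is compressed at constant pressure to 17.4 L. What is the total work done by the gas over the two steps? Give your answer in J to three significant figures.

Step 1 (isochoric): W = 0 (constant volume).
After step 1: P = 193.5 kPa (V unchanged).
Step 2 (isobaric): W = PΔV = (193.5 kPa)(17.4 − 28.7 L) = -2187 J.
W_total = 0 − 2187 = -2187 J.

W_total ≈ -2190 J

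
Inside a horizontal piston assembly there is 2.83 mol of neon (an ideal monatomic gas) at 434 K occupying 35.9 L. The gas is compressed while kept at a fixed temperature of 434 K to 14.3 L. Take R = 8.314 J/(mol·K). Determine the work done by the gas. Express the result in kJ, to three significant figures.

Isothermal: W = nRT ln(V₂/V₁).
W = (2.83)(8.314)(434) × ln(14.3/35.9)
  = 10211 × -0.9205
W_by_gas = -9399 J.

W ≈ -9.40 kJ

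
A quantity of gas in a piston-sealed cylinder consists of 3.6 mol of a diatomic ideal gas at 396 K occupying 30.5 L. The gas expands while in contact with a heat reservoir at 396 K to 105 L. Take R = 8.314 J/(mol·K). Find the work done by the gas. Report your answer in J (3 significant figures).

W ≈ 14700 J

Isothermal: W = nRT ln(V₂/V₁).
W = (3.6)(8.314)(396) × ln(105/30.5)
  = 11852 × 1.236
W_by_gas = 14652 J.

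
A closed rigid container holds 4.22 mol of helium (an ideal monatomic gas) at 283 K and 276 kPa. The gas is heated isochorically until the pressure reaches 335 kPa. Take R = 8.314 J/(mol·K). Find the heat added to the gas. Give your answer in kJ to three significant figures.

Q ≈ 3.18 kJ

Constant volume ⇒ W = 0, so Q = ΔU = nCᵥΔT with Cᵥ = 3R/2 = 12.47 J/(mol·K).
At constant V, T₂/T₁ = P₂/P₁ ⇒ ΔT = T₁(P₂/P₁ − 1) = 283·(335/276 − 1) = 60.5 K.
ΔU = (4.22)(12.47)(60.5) = 3184 J.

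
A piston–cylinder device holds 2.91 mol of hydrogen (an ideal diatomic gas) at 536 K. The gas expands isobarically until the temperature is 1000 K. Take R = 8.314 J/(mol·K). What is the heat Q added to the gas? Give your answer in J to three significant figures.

Q ≈ 39300 J

Isobaric: W = nRΔT = (2.91)(8.314)(464) = 11226 J.
ΔU = nCᵥΔT with Cᵥ = 5R/2: ΔU = (2.91)(20.79)(464) = 28065 J.
Q = ΔU + W = 28065 + 11226 = 39291 J.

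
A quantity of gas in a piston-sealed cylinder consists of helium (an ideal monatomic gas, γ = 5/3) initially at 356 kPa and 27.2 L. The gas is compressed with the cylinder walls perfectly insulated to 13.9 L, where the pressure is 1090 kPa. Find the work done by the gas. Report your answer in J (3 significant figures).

W ≈ -8200 J

Adiabatic: W = (P₁V₁ − P₂V₂)/(γ − 1) with γ = 5/3.
P₁V₁ = 9683 J, P₂V₂ = 15151 J.
W = (9683 − 15151) / 0.6667 = -8202 J.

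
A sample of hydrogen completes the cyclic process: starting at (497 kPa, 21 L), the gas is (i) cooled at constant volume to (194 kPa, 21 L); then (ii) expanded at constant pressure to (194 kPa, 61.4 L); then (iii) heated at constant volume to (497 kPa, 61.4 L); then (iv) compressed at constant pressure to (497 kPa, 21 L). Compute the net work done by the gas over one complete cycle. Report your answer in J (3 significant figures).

Constant-volume legs do no work.
W(ii) = (194)(61.4 − 21) = 7838 J; W(iv) = (497)(21 − 61.4) = -20079 J.
W_net = 7838 − 20079 = -12241 J (the counter-clockwise enclosed area).

W_net ≈ -12200 J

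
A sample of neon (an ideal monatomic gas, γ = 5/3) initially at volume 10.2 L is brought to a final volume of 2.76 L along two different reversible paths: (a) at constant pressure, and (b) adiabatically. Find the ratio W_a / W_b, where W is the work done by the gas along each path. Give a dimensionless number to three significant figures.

W_a / W_b ≈ 0.350

Path (a) isobaric: W = P₁(V₂ − V₁) → W_a/(P₁V₁) = -0.7294.
Path (b) adiabatic: W = P₁V₁(1 − (V₁/V₂)^(γ−1))/(γ−1) → W_b/(P₁V₁) = -2.086.
W_a / W_b = -0.7294 / -2.086 = 0.3498.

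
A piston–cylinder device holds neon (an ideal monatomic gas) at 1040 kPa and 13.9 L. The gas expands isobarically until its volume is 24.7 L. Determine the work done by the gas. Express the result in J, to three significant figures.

Isobaric: W = P ΔV.
W = (1040 kPa)(24.7 − 13.9 L) = (1040)(10.8) = 11232 J.

W ≈ 11200 J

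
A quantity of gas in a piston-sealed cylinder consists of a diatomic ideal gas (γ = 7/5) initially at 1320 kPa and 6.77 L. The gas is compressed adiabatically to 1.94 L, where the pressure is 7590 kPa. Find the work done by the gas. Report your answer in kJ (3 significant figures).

W ≈ -14.5 kJ

Adiabatic: W = (P₁V₁ − P₂V₂)/(γ − 1) with γ = 7/5.
P₁V₁ = 8936 J, P₂V₂ = 14725 J.
W = (8936 − 14725) / 0.4 = -14471 J.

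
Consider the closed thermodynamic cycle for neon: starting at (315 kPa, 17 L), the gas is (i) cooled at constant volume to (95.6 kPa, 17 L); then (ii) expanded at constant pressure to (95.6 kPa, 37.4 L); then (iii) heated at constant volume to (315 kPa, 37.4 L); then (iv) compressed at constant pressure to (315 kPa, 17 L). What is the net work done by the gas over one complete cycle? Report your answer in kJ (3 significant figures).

W_net ≈ -4.48 kJ

Constant-volume legs do no work.
W(ii) = (95.6)(37.4 − 17) = 1950 J; W(iv) = (315)(17 − 37.4) = -6426 J.
W_net = 1950 − 6426 = -4476 J (the counter-clockwise enclosed area).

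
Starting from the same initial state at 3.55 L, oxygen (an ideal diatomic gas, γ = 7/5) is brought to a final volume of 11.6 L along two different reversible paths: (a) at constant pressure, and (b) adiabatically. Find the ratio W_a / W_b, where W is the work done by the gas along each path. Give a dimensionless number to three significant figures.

W_a / W_b ≈ 2.40

Path (a) isobaric: W = P₁(V₂ − V₁) → W_a/(P₁V₁) = 2.268.
Path (b) adiabatic: W = P₁V₁(1 − (V₁/V₂)^(γ−1))/(γ−1) → W_b/(P₁V₁) = 0.9431.
W_a / W_b = 2.268 / 0.9431 = 2.404.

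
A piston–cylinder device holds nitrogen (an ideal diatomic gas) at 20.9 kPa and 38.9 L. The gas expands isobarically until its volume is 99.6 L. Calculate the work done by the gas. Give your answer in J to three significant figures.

W ≈ 1270 J

Isobaric: W = P ΔV.
W = (20.9 kPa)(99.6 − 38.9 L) = (20.9)(60.7) = 1269 J.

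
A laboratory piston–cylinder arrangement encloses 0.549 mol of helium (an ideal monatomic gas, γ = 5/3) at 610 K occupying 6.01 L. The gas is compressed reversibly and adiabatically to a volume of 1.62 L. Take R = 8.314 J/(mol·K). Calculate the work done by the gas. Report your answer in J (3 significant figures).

W ≈ -5830 J

Adiabatic: TV^(γ−1) = const with γ = 5/3.
T₂ = T₁ (V₁/V₂)^(γ−1) = 610 × (6.01/1.62)^0.667 = 610 × 2.396 = 1462 K.
W_by = nCᵥ(T₁ − T₂) = (0.549)(12.47)(610 − 1462) = -5832 J.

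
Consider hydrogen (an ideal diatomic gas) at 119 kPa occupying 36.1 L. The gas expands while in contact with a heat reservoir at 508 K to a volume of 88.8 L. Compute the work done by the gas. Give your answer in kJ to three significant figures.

W ≈ 3.87 kJ

Isothermal: W = nRT ln(V₂/V₁) = P₁V₁ ln(V₂/V₁).
P₁V₁ = (119 kPa)(36.1 L) = 4296 J.
W = 4296 × ln(88.8/36.1) = 4296 × 0.9001
W_by_gas = 3867 J.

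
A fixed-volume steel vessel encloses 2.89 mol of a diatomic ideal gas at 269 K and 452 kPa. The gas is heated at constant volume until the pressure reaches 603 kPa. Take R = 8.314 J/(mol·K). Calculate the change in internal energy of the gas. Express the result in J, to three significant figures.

ΔU ≈ 5400 J

Constant volume ⇒ W = 0, so Q = ΔU = nCᵥΔT with Cᵥ = 5R/2 = 20.79 J/(mol·K).
At constant V, T₂/T₁ = P₂/P₁ ⇒ ΔT = T₁(P₂/P₁ − 1) = 269·(603/452 − 1) = 89.87 K.
ΔU = (2.89)(20.79)(89.87) = 5398 J.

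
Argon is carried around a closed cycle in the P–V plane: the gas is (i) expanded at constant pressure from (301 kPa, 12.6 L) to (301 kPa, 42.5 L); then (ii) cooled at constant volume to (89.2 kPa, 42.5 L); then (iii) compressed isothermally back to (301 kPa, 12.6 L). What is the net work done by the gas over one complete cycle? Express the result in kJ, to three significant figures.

W_net ≈ 4.39 kJ

Leg (i): W = PΔV = (301)(42.5 − 12.6) = 9000 J.
Leg (ii): W = 0.
Leg (iii): W = PᵢVᵢ ln(V_f/Vᵢ) = (3791) ln(12.6/42.5) = -4609 J.
W_net = 9000 − 4609 = 4391 J.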